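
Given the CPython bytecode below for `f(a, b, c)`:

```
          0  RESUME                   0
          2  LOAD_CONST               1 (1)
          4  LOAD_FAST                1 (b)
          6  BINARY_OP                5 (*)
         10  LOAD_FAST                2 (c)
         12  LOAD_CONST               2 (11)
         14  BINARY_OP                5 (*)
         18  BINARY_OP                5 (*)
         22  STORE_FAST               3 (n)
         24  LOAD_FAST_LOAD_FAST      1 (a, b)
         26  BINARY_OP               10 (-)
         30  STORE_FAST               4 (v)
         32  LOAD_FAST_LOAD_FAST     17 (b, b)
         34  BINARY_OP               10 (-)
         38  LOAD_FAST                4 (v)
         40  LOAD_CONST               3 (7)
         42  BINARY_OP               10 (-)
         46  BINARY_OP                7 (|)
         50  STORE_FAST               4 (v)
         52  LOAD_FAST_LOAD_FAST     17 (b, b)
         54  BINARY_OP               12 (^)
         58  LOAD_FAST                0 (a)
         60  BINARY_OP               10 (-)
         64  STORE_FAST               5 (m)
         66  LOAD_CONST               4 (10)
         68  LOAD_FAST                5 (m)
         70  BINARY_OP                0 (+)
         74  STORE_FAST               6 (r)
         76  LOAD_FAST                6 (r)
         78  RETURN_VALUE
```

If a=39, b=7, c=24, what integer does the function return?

-29

LOAD_CONST → push 1. Stack: [1]
LOAD_FAST b → push 7. Stack: [1, 7]
BINARY_OP * → 1 * 7 = 7. Stack: [7]
LOAD_FAST c → push 24. Stack: [7, 24]
LOAD_CONST → push 11. Stack: [7, 24, 11]
BINARY_OP * → 24 * 11 = 264. Stack: [7, 264]
BINARY_OP * → 7 * 264 = 1848. Stack: [1848]
STORE_FAST n → n=1848. Stack: []
LOAD_FAST_LOAD_FAST a,b → push 39,7. Stack: [39, 7]
BINARY_OP - → 39 - 7 = 32. Stack: [32]
STORE_FAST v → v=32. Stack: []
LOAD_FAST_LOAD_FAST b,b → push 7,7. Stack: [7, 7]
BINARY_OP - → 7 - 7 = 0. Stack: [0]
LOAD_FAST v → push 32. Stack: [0, 32]
LOAD_CONST → push 7. Stack: [0, 32, 7]
BINARY_OP - → 32 - 7 = 25. Stack: [0, 25]
BINARY_OP | → 0 | 25 = 25. Stack: [25]
STORE_FAST v → v=25. Stack: []
LOAD_FAST_LOAD_FAST b,b → push 7,7. Stack: [7, 7]
BINARY_OP ^ → 7 ^ 7 = 0. Stack: [0]
LOAD_FAST a → push 39. Stack: [0, 39]
BINARY_OP - → 0 - 39 = -39. Stack: [-39]
STORE_FAST m → m=-39. Stack: []
LOAD_CONST → push 10. Stack: [10]
LOAD_FAST m → push -39. Stack: [10, -39]
BINARY_OP + → 10 + -39 = -29. Stack: [-29]
STORE_FAST r → r=-29. Stack: []
LOAD_FAST r → push -29. Stack: [-29]
RETURN_VALUE → return -29.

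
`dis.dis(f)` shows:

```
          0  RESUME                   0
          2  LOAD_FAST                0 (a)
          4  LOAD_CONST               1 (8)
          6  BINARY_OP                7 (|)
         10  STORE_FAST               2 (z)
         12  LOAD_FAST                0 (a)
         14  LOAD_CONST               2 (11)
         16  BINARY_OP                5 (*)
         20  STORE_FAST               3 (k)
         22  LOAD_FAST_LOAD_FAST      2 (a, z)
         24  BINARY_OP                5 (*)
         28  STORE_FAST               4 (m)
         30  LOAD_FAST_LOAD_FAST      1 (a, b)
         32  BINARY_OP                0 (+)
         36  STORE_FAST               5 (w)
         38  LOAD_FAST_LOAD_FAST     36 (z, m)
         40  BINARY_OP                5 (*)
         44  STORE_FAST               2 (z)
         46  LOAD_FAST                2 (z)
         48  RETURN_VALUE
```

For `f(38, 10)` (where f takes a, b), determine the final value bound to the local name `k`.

LOAD_FAST a → push 38. Stack: [38]
LOAD_CONST → push 8. Stack: [38, 8]
BINARY_OP | → 38 | 8 = 46. Stack: [46]
STORE_FAST z → z=46. Stack: []
LOAD_FAST a → push 38. Stack: [38]
LOAD_CONST → push 11. Stack: [38, 11]
BINARY_OP * → 38 * 11 = 418. Stack: [418]
STORE_FAST k → k=418. Stack: []
LOAD_FAST_LOAD_FAST a,z → push 38,46. Stack: [38, 46]
BINARY_OP * → 38 * 46 = 1748. Stack: [1748]
STORE_FAST m → m=1748. Stack: []
LOAD_FAST_LOAD_FAST a,b → push 38,10. Stack: [38, 10]
BINARY_OP + → 38 + 10 = 48. Stack: [48]
STORE_FAST w → w=48. Stack: []
LOAD_FAST_LOAD_FAST z,m → push 46,1748. Stack: [46, 1748]
BINARY_OP * → 46 * 1748 = 80408. Stack: [80408]
STORE_FAST z → z=80408. Stack: []
LOAD_FAST z → push 80408. Stack: [80408]
RETURN_VALUE → return 80408.

418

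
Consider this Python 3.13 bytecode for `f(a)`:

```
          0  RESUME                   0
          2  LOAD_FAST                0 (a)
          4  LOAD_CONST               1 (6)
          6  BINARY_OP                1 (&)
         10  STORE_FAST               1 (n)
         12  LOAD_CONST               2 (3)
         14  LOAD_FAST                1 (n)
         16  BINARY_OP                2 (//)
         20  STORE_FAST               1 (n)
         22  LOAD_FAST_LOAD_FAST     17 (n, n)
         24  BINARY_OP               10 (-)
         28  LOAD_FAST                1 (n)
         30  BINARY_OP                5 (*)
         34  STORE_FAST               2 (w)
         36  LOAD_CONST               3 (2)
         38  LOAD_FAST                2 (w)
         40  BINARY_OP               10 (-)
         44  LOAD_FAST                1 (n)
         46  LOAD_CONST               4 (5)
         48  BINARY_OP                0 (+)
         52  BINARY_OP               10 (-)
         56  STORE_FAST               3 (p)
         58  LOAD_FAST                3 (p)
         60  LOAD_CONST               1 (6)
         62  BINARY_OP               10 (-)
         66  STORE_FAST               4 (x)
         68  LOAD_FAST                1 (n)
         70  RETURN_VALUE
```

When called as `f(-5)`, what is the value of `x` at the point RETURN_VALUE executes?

-10

LOAD_FAST a → push -5. Stack: [-5]
LOAD_CONST → push 6. Stack: [-5, 6]
BINARY_OP & → -5 & 6 = 2. Stack: [2]
STORE_FAST n → n=2. Stack: []
LOAD_CONST → push 3. Stack: [3]
LOAD_FAST n → push 2. Stack: [3, 2]
BINARY_OP // → 3 // 2 = 1. Stack: [1]
STORE_FAST n → n=1. Stack: []
LOAD_FAST_LOAD_FAST n,n → push 1,1. Stack: [1, 1]
BINARY_OP - → 1 - 1 = 0. Stack: [0]
LOAD_FAST n → push 1. Stack: [0, 1]
BINARY_OP * → 0 * 1 = 0. Stack: [0]
STORE_FAST w → w=0. Stack: []
LOAD_CONST → push 2. Stack: [2]
LOAD_FAST w → push 0. Stack: [2, 0]
BINARY_OP - → 2 - 0 = 2. Stack: [2]
LOAD_FAST n → push 1. Stack: [2, 1]
LOAD_CONST → push 5. Stack: [2, 1, 5]
BINARY_OP + → 1 + 5 = 6. Stack: [2, 6]
BINARY_OP - → 2 - 6 = -4. Stack: [-4]
STORE_FAST p → p=-4. Stack: []
LOAD_FAST p → push -4. Stack: [-4]
LOAD_CONST → push 6. Stack: [-4, 6]
BINARY_OP - → -4 - 6 = -10. Stack: [-10]
STORE_FAST x → x=-10. Stack: []
LOAD_FAST n → push 1. Stack: [1]
RETURN_VALUE → return 1.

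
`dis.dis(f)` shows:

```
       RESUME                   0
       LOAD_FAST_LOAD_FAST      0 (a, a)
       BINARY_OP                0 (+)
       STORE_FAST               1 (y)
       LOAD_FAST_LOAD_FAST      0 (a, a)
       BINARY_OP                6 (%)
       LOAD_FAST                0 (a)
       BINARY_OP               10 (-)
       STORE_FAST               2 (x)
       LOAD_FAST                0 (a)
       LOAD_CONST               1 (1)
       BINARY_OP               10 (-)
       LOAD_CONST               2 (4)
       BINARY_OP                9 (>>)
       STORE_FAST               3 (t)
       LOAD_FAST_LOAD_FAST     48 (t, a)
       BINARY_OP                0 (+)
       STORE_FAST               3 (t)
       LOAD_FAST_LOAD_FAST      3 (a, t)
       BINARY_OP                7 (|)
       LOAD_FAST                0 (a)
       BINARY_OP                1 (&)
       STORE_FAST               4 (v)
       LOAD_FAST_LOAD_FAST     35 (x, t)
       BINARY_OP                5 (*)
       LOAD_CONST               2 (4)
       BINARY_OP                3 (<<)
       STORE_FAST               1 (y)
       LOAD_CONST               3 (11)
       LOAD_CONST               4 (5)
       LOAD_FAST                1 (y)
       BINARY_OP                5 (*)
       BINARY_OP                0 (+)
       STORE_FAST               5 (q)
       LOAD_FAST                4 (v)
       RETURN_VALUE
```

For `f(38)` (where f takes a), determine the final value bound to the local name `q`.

-121589

LOAD_FAST_LOAD_FAST a,a → push 38,38. Stack: [38, 38]
BINARY_OP + → 38 + 38 = 76. Stack: [76]
STORE_FAST y → y=76. Stack: []
LOAD_FAST_LOAD_FAST a,a → push 38,38. Stack: [38, 38]
BINARY_OP % → 38 % 38 = 0. Stack: [0]
LOAD_FAST a → push 38. Stack: [0, 38]
BINARY_OP - → 0 - 38 = -38. Stack: [-38]
STORE_FAST x → x=-38. Stack: []
LOAD_FAST a → push 38. Stack: [38]
LOAD_CONST → push 1. Stack: [38, 1]
BINARY_OP - → 38 - 1 = 37. Stack: [37]
LOAD_CONST → push 4. Stack: [37, 4]
BINARY_OP >> → 37 >> 4 = 2. Stack: [2]
STORE_FAST t → t=2. Stack: []
LOAD_FAST_LOAD_FAST t,a → push 2,38. Stack: [2, 38]
BINARY_OP + → 2 + 38 = 40. Stack: [40]
STORE_FAST t → t=40. Stack: []
LOAD_FAST_LOAD_FAST a,t → push 38,40. Stack: [38, 40]
BINARY_OP | → 38 | 40 = 46. Stack: [46]
LOAD_FAST a → push 38. Stack: [46, 38]
BINARY_OP & → 46 & 38 = 38. Stack: [38]
STORE_FAST v → v=38. Stack: []
LOAD_FAST_LOAD_FAST x,t → push -38,40. Stack: [-38, 40]
BINARY_OP * → -38 * 40 = -1520. Stack: [-1520]
LOAD_CONST → push 4. Stack: [-1520, 4]
BINARY_OP << → -1520 << 4 = -24320. Stack: [-24320]
STORE_FAST y → y=-24320. Stack: []
LOAD_CONST → push 11. Stack: [11]
LOAD_CONST → push 5. Stack: [11, 5]
LOAD_FAST y → push -24320. Stack: [11, 5, -24320]
BINARY_OP * → 5 * -24320 = -121600. Stack: [11, -121600]
BINARY_OP + → 11 + -121600 = -121589. Stack: [-121589]
STORE_FAST q → q=-121589. Stack: []
LOAD_FAST v → push 38. Stack: [38]
RETURN_VALUE → return 38.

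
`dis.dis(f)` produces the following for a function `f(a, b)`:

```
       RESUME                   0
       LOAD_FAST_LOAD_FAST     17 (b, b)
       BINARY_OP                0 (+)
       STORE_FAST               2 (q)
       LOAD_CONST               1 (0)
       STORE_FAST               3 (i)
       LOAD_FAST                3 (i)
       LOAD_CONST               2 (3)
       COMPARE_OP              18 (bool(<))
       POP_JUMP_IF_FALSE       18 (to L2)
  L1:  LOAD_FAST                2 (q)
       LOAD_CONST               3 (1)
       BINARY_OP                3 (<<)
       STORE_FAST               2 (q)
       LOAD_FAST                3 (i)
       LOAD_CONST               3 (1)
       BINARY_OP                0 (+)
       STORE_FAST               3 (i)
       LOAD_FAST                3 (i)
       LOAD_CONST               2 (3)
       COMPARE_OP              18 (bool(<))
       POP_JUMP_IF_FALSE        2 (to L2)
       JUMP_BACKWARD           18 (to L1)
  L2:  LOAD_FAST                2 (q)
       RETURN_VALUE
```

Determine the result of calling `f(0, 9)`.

144

LOAD_FAST_LOAD_FAST b,b → push 9,9. Stack: [9, 9]
BINARY_OP + → 9 + 9 = 18. Stack: [18]
STORE_FAST q → q=18. Stack: []
LOAD_CONST → push 0. Stack: [0]
STORE_FAST i → i=0. Stack: []
LOAD_FAST i → push 0. Stack: [0]
LOAD_CONST → push 3. Stack: [0, 3]
COMPARE_OP bool(<) → 0 vs 3 = True. Stack: [True]
POP_JUMP_IF_FALSE → pop True; no jump. Stack: []
LOAD_FAST q → push 18. Stack: [18]
LOAD_CONST → push 1. Stack: [18, 1]
BINARY_OP << → 18 << 1 = 36. Stack: [36]
STORE_FAST q → q=36. Stack: []
LOAD_FAST i → push 0. Stack: [0]
LOAD_CONST → push 1. Stack: [0, 1]
BINARY_OP + → 0 + 1 = 1. Stack: [1]
STORE_FAST i → i=1. Stack: []
LOAD_FAST i → push 1. Stack: [1]
LOAD_CONST → push 3. Stack: [1, 3]
COMPARE_OP bool(<) → 1 vs 3 = True. Stack: [True]
POP_JUMP_IF_FALSE → pop True; no jump. Stack: []
LOAD_FAST q → push 36. Stack: [36]
LOAD_CONST → push 1. Stack: [36, 1]
BINARY_OP << → 36 << 1 = 72. Stack: [72]
STORE_FAST q → q=72. Stack: []
LOAD_FAST i → push 1. Stack: [1]
LOAD_CONST → push 1. Stack: [1, 1]
BINARY_OP + → 1 + 1 = 2. Stack: [2]
STORE_FAST i → i=2. Stack: []
LOAD_FAST i → push 2. Stack: [2]
LOAD_CONST → push 3. Stack: [2, 3]
COMPARE_OP bool(<) → 2 vs 3 = True. Stack: [True]
POP_JUMP_IF_FALSE → pop True; no jump. Stack: []
LOAD_FAST q → push 72. Stack: [72]
LOAD_CONST → push 1. Stack: [72, 1]
BINARY_OP << → 72 << 1 = 144. Stack: [144]
STORE_FAST q → q=144. Stack: []
LOAD_FAST i → push 2. Stack: [2]
LOAD_CONST → push 1. Stack: [2, 1]
BINARY_OP + → 2 + 1 = 3. Stack: [3]
STORE_FAST i → i=3. Stack: []
LOAD_FAST i → push 3. Stack: [3]
LOAD_CONST → push 3. Stack: [3, 3]
COMPARE_OP bool(<) → 3 vs 3 = False. Stack: [False]
POP_JUMP_IF_FALSE → pop False; jump. Stack: []
LOAD_FAST q → push 144. Stack: [144]
RETURN_VALUE → return 144.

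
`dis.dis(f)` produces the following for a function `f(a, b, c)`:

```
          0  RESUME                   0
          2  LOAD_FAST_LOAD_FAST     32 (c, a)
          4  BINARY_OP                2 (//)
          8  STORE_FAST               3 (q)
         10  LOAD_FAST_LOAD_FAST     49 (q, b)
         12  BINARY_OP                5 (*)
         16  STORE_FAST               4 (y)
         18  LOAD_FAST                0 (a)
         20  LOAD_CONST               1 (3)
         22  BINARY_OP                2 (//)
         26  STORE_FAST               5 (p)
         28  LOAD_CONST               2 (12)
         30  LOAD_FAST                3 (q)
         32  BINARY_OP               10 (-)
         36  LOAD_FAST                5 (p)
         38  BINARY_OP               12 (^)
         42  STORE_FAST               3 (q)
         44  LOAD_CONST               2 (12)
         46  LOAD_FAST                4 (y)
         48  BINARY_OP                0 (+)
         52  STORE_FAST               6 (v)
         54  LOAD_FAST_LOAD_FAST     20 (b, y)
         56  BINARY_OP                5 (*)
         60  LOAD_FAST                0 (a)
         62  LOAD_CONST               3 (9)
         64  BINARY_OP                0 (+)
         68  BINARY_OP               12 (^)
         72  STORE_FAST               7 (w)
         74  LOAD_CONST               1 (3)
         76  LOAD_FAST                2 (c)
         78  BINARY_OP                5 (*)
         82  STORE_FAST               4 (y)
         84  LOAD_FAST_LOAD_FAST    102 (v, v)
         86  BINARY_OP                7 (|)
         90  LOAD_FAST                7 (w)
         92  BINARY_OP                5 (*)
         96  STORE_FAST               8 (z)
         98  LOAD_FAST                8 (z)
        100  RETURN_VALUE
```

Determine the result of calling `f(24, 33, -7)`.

LOAD_FAST_LOAD_FAST c,a → push -7,24. Stack: [-7, 24]
BINARY_OP // → -7 // 24 = -1. Stack: [-1]
STORE_FAST q → q=-1. Stack: []
LOAD_FAST_LOAD_FAST q,b → push -1,33. Stack: [-1, 33]
BINARY_OP * → -1 * 33 = -33. Stack: [-33]
STORE_FAST y → y=-33. Stack: []
LOAD_FAST a → push 24. Stack: [24]
LOAD_CONST → push 3. Stack: [24, 3]
BINARY_OP // → 24 // 3 = 8. Stack: [8]
STORE_FAST p → p=8. Stack: []
LOAD_CONST → push 12. Stack: [12]
LOAD_FAST q → push -1. Stack: [12, -1]
BINARY_OP - → 12 - -1 = 13. Stack: [13]
LOAD_FAST p → push 8. Stack: [13, 8]
BINARY_OP ^ → 13 ^ 8 = 5. Stack: [5]
STORE_FAST q → q=5. Stack: []
LOAD_CONST → push 12. Stack: [12]
LOAD_FAST y → push -33. Stack: [12, -33]
BINARY_OP + → 12 + -33 = -21. Stack: [-21]
STORE_FAST v → v=-21. Stack: []
LOAD_FAST_LOAD_FAST b,y → push 33,-33. Stack: [33, -33]
BINARY_OP * → 33 * -33 = -1089. Stack: [-1089]
LOAD_FAST a → push 24. Stack: [-1089, 24]
LOAD_CONST → push 9. Stack: [-1089, 24, 9]
BINARY_OP + → 24 + 9 = 33. Stack: [-1089, 33]
BINARY_OP ^ → -1089 ^ 33 = -1122. Stack: [-1122]
STORE_FAST w → w=-1122. Stack: []
LOAD_CONST → push 3. Stack: [3]
LOAD_FAST c → push -7. Stack: [3, -7]
BINARY_OP * → 3 * -7 = -21. Stack: [-21]
STORE_FAST y → y=-21. Stack: []
LOAD_FAST_LOAD_FAST v,v → push -21,-21. Stack: [-21, -21]
BINARY_OP | → -21 | -21 = -21. Stack: [-21]
LOAD_FAST w → push -1122. Stack: [-21, -1122]
BINARY_OP * → -21 * -1122 = 23562. Stack: [23562]
STORE_FAST z → z=23562. Stack: []
LOAD_FAST z → push 23562. Stack: [23562]
RETURN_VALUE → return 23562.

23562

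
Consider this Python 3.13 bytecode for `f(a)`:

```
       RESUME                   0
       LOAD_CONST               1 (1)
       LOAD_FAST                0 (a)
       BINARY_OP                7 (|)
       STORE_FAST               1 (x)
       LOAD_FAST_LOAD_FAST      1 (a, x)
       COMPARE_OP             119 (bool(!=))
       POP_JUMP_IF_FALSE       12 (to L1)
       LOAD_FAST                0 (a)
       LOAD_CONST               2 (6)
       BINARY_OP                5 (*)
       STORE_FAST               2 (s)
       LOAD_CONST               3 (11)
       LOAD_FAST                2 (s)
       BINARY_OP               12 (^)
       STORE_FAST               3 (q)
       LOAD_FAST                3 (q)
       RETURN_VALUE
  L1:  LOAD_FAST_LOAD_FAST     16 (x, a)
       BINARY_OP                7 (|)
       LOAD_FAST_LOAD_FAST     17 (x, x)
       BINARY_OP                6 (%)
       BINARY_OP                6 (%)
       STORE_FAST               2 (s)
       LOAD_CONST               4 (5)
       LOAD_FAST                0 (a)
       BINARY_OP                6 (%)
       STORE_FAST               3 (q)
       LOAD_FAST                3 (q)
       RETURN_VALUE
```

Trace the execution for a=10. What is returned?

LOAD_CONST → push 1. Stack: [1]
LOAD_FAST a → push 10. Stack: [1, 10]
BINARY_OP | → 1 | 10 = 11. Stack: [11]
STORE_FAST x → x=11. Stack: []
LOAD_FAST_LOAD_FAST a,x → push 10,11. Stack: [10, 11]
COMPARE_OP bool(!=) → 10 vs 11 = True. Stack: [True]
POP_JUMP_IF_FALSE → pop True; no jump. Stack: []
LOAD_FAST a → push 10. Stack: [10]
LOAD_CONST → push 6. Stack: [10, 6]
BINARY_OP * → 10 * 6 = 60. Stack: [60]
STORE_FAST s → s=60. Stack: []
LOAD_CONST → push 11. Stack: [11]
LOAD_FAST s → push 60. Stack: [11, 60]
BINARY_OP ^ → 11 ^ 60 = 55. Stack: [55]
STORE_FAST q → q=55. Stack: []
LOAD_FAST q → push 55. Stack: [55]
RETURN_VALUE → return 55.

55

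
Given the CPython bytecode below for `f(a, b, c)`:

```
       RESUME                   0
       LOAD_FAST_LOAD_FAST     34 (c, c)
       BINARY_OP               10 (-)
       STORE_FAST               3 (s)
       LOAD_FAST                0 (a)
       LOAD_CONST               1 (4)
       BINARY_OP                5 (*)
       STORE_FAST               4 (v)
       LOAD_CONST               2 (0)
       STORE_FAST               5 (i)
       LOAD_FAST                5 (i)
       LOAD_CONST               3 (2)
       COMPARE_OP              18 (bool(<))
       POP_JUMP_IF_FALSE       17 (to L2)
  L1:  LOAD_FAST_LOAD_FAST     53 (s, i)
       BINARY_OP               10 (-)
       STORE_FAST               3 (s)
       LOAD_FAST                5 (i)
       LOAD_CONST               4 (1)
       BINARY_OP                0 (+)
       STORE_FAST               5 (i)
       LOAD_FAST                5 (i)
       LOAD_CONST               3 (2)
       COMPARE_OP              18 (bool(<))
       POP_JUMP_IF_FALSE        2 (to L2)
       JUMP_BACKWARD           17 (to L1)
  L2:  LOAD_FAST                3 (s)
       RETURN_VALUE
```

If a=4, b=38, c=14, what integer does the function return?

LOAD_FAST_LOAD_FAST c,c → push 14,14. Stack: [14, 14]
BINARY_OP - → 14 - 14 = 0. Stack: [0]
STORE_FAST s → s=0. Stack: []
LOAD_FAST a → push 4. Stack: [4]
LOAD_CONST → push 4. Stack: [4, 4]
BINARY_OP * → 4 * 4 = 16. Stack: [16]
STORE_FAST v → v=16. Stack: []
LOAD_CONST → push 0. Stack: [0]
STORE_FAST i → i=0. Stack: []
LOAD_FAST i → push 0. Stack: [0]
LOAD_CONST → push 2. Stack: [0, 2]
COMPARE_OP bool(<) → 0 vs 2 = True. Stack: [True]
POP_JUMP_IF_FALSE → pop True; no jump. Stack: []
LOAD_FAST_LOAD_FAST s,i → push 0,0. Stack: [0, 0]
BINARY_OP - → 0 - 0 = 0. Stack: [0]
STORE_FAST s → s=0. Stack: []
LOAD_FAST i → push 0. Stack: [0]
LOAD_CONST → push 1. Stack: [0, 1]
BINARY_OP + → 0 + 1 = 1. Stack: [1]
STORE_FAST i → i=1. Stack: []
LOAD_FAST i → push 1. Stack: [1]
LOAD_CONST → push 2. Stack: [1, 2]
COMPARE_OP bool(<) → 1 vs 2 = True. Stack: [True]
POP_JUMP_IF_FALSE → pop True; no jump. Stack: []
LOAD_FAST_LOAD_FAST s,i → push 0,1. Stack: [0, 1]
BINARY_OP - → 0 - 1 = -1. Stack: [-1]
STORE_FAST s → s=-1. Stack: []
LOAD_FAST i → push 1. Stack: [1]
LOAD_CONST → push 1. Stack: [1, 1]
BINARY_OP + → 1 + 1 = 2. Stack: [2]
STORE_FAST i → i=2. Stack: []
LOAD_FAST i → push 2. Stack: [2]
LOAD_CONST → push 2. Stack: [2, 2]
COMPARE_OP bool(<) → 2 vs 2 = False. Stack: [False]
POP_JUMP_IF_FALSE → pop False; jump. Stack: []
LOAD_FAST s → push -1. Stack: [-1]
RETURN_VALUE → return -1.

-1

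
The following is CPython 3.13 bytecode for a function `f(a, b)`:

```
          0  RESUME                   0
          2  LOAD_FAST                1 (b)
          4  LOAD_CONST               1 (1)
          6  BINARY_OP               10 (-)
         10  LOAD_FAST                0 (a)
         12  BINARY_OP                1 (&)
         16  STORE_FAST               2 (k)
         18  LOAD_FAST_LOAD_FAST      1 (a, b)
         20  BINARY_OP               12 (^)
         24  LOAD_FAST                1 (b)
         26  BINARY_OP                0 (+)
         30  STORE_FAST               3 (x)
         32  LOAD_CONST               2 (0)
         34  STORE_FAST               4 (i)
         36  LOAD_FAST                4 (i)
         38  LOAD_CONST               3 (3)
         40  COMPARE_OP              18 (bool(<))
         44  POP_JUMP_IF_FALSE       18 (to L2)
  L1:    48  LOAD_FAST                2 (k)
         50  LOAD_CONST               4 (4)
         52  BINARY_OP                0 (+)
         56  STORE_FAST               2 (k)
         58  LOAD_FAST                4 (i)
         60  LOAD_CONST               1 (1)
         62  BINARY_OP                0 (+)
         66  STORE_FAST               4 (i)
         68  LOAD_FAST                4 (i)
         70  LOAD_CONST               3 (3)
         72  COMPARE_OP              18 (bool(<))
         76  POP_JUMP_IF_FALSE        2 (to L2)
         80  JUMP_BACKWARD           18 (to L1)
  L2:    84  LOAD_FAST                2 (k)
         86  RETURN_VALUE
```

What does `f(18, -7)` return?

28

LOAD_FAST b → push -7. Stack: [-7]
LOAD_CONST → push 1. Stack: [-7, 1]
BINARY_OP - → -7 - 1 = -8. Stack: [-8]
LOAD_FAST a → push 18. Stack: [-8, 18]
BINARY_OP & → -8 & 18 = 16. Stack: [16]
STORE_FAST k → k=16. Stack: []
LOAD_FAST_LOAD_FAST a,b → push 18,-7. Stack: [18, -7]
BINARY_OP ^ → 18 ^ -7 = -21. Stack: [-21]
LOAD_FAST b → push -7. Stack: [-21, -7]
BINARY_OP + → -21 + -7 = -28. Stack: [-28]
STORE_FAST x → x=-28. Stack: []
LOAD_CONST → push 0. Stack: [0]
STORE_FAST i → i=0. Stack: []
LOAD_FAST i → push 0. Stack: [0]
LOAD_CONST → push 3. Stack: [0, 3]
COMPARE_OP bool(<) → 0 vs 3 = True. Stack: [True]
POP_JUMP_IF_FALSE → pop True; no jump. Stack: []
LOAD_FAST k → push 16. Stack: [16]
LOAD_CONST → push 4. Stack: [16, 4]
BINARY_OP + → 16 + 4 = 20. Stack: [20]
STORE_FAST k → k=20. Stack: []
LOAD_FAST i → push 0. Stack: [0]
LOAD_CONST → push 1. Stack: [0, 1]
BINARY_OP + → 0 + 1 = 1. Stack: [1]
STORE_FAST i → i=1. Stack: []
LOAD_FAST i → push 1. Stack: [1]
LOAD_CONST → push 3. Stack: [1, 3]
COMPARE_OP bool(<) → 1 vs 3 = True. Stack: [True]
POP_JUMP_IF_FALSE → pop True; no jump. Stack: []
LOAD_FAST k → push 20. Stack: [20]
LOAD_CONST → push 4. Stack: [20, 4]
BINARY_OP + → 20 + 4 = 24. Stack: [24]
STORE_FAST k → k=24. Stack: []
LOAD_FAST i → push 1. Stack: [1]
LOAD_CONST → push 1. Stack: [1, 1]
BINARY_OP + → 1 + 1 = 2. Stack: [2]
STORE_FAST i → i=2. Stack: []
LOAD_FAST i → push 2. Stack: [2]
LOAD_CONST → push 3. Stack: [2, 3]
COMPARE_OP bool(<) → 2 vs 3 = True. Stack: [True]
POP_JUMP_IF_FALSE → pop True; no jump. Stack: []
LOAD_FAST k → push 24. Stack: [24]
LOAD_CONST → push 4. Stack: [24, 4]
BINARY_OP + → 24 + 4 = 28. Stack: [28]
STORE_FAST k → k=28. Stack: []
LOAD_FAST i → push 2. Stack: [2]
LOAD_CONST → push 1. Stack: [2, 1]
BINARY_OP + → 2 + 1 = 3. Stack: [3]
STORE_FAST i → i=3. Stack: []
LOAD_FAST i → push 3. Stack: [3]
LOAD_CONST → push 3. Stack: [3, 3]
COMPARE_OP bool(<) → 3 vs 3 = False. Stack: [False]
POP_JUMP_IF_FALSE → pop False; jump. Stack: []
LOAD_FAST k → push 28. Stack: [28]
RETURN_VALUE → return 28.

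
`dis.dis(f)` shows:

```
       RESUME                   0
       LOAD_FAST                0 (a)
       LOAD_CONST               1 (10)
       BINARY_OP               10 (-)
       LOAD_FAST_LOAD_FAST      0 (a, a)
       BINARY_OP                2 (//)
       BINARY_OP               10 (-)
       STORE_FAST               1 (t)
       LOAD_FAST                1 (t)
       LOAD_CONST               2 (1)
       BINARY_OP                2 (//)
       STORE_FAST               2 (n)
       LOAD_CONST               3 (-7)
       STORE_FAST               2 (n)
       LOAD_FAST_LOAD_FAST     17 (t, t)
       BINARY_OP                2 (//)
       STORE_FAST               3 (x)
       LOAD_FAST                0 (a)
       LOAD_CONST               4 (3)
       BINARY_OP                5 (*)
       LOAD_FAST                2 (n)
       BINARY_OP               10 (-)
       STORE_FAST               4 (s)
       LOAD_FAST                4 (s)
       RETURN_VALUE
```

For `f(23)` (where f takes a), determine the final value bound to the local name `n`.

-7

LOAD_FAST a → push 23. Stack: [23]
LOAD_CONST → push 10. Stack: [23, 10]
BINARY_OP - → 23 - 10 = 13. Stack: [13]
LOAD_FAST_LOAD_FAST a,a → push 23,23. Stack: [13, 23, 23]
BINARY_OP // → 23 // 23 = 1. Stack: [13, 1]
BINARY_OP - → 13 - 1 = 12. Stack: [12]
STORE_FAST t → t=12. Stack: []
LOAD_FAST t → push 12. Stack: [12]
LOAD_CONST → push 1. Stack: [12, 1]
BINARY_OP // → 12 // 1 = 12. Stack: [12]
STORE_FAST n → n=12. Stack: []
LOAD_CONST → push -7. Stack: [-7]
STORE_FAST n → n=-7. Stack: []
LOAD_FAST_LOAD_FAST t,t → push 12,12. Stack: [12, 12]
BINARY_OP // → 12 // 12 = 1. Stack: [1]
STORE_FAST x → x=1. Stack: []
LOAD_FAST a → push 23. Stack: [23]
LOAD_CONST → push 3. Stack: [23, 3]
BINARY_OP * → 23 * 3 = 69. Stack: [69]
LOAD_FAST n → push -7. Stack: [69, -7]
BINARY_OP - → 69 - -7 = 76. Stack: [76]
STORE_FAST s → s=76. Stack: []
LOAD_FAST s → push 76. Stack: [76]
RETURN_VALUE → return 76.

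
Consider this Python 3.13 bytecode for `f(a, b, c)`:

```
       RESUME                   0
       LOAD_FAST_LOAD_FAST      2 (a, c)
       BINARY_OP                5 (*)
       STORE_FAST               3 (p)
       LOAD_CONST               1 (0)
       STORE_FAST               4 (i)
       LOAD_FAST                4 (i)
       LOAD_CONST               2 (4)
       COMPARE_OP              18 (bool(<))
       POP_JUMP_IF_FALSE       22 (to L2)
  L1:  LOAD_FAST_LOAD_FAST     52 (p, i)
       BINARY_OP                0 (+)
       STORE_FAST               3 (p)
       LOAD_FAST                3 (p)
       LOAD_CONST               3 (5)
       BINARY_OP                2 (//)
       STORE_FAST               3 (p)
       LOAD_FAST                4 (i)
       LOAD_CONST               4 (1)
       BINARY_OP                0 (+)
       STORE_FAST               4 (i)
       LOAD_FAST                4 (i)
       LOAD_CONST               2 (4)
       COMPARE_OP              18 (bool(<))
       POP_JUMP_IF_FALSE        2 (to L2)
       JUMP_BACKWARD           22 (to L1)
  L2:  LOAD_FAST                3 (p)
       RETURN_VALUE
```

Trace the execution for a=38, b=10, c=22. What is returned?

2

LOAD_FAST_LOAD_FAST a,c → push 38,22
BINARY_OP * → 38 * 22 = 836
STORE_FAST p → p=836
LOAD_CONST → push 0
STORE_FAST i → i=0
LOAD_FAST i → push 0
LOAD_CONST → push 4
COMPARE_OP bool(<) → 0 vs 4 = True
POP_JUMP_IF_FALSE → pop True; no jump
LOAD_FAST_LOAD_FAST p,i → push 836,0
BINARY_OP + → 836 + 0 = 836
STORE_FAST p → p=836
LOAD_FAST p → push 836
LOAD_CONST → push 5
BINARY_OP // → 836 // 5 = 167
STORE_FAST p → p=167
LOAD_FAST i → push 0
LOAD_CONST → push 1
BINARY_OP + → 0 + 1 = 1
STORE_FAST i → i=1
LOAD_FAST i → push 1
LOAD_CONST → push 4
COMPARE_OP bool(<) → 1 vs 4 = True
POP_JUMP_IF_FALSE → pop True; no jump
LOAD_FAST_LOAD_FAST p,i → push 167,1
BINARY_OP + → 167 + 1 = 168
STORE_FAST p → p=168
LOAD_FAST p → push 168
LOAD_CONST → push 5
BINARY_OP // → 168 // 5 = 33
STORE_FAST p → p=33
LOAD_FAST i → push 1
LOAD_CONST → push 1
BINARY_OP + → 1 + 1 = 2
STORE_FAST i → i=2
LOAD_FAST i → push 2
LOAD_CONST → push 4
COMPARE_OP bool(<) → 2 vs 4 = True
POP_JUMP_IF_FALSE → pop True; no jump
LOAD_FAST_LOAD_FAST p,i → push 33,2
BINARY_OP + → 33 + 2 = 35
STORE_FAST p → p=35
LOAD_FAST p → push 35
LOAD_CONST → push 5
BINARY_OP // → 35 // 5 = 7
STORE_FAST p → p=7
LOAD_FAST i → push 2
LOAD_CONST → push 1
BINARY_OP + → 2 + 1 = 3
STORE_FAST i → i=3
LOAD_FAST i → push 3
LOAD_CONST → push 4
COMPARE_OP bool(<) → 3 vs 4 = True
POP_JUMP_IF_FALSE → pop True; no jump
LOAD_FAST_LOAD_FAST p,i → push 7,3
BINARY_OP + → 7 + 3 = 10
STORE_FAST p → p=10
LOAD_FAST p → push 10
LOAD_CONST → push 5
BINARY_OP // → 10 // 5 = 2
STORE_FAST p → p=2
LOAD_FAST i → push 3
LOAD_CONST → push 1
BINARY_OP + → 3 + 1 = 4
STORE_FAST i → i=4
LOAD_FAST i → push 4
LOAD_CONST → push 4
COMPARE_OP bool(<) → 4 vs 4 = False
POP_JUMP_IF_FALSE → pop False; jump
LOAD_FAST p → push 2
RETURN_VALUE → return 2.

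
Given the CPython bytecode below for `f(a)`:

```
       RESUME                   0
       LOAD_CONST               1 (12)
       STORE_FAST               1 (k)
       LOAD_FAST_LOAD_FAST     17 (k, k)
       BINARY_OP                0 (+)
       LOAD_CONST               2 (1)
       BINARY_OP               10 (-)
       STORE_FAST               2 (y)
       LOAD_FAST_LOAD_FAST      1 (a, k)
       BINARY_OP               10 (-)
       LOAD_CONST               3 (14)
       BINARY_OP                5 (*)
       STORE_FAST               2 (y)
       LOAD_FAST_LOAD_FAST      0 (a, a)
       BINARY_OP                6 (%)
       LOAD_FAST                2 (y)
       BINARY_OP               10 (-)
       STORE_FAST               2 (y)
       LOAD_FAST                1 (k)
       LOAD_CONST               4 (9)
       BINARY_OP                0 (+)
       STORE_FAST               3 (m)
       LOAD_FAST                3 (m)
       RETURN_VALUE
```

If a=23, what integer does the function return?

LOAD_CONST → push 12. Stack: [12]
STORE_FAST k → k=12. Stack: []
LOAD_FAST_LOAD_FAST k,k → push 12,12. Stack: [12, 12]
BINARY_OP + → 12 + 12 = 24. Stack: [24]
LOAD_CONST → push 1. Stack: [24, 1]
BINARY_OP - → 24 - 1 = 23. Stack: [23]
STORE_FAST y → y=23. Stack: []
LOAD_FAST_LOAD_FAST a,k → push 23,12. Stack: [23, 12]
BINARY_OP - → 23 - 12 = 11. Stack: [11]
LOAD_CONST → push 14. Stack: [11, 14]
BINARY_OP * → 11 * 14 = 154. Stack: [154]
STORE_FAST y → y=154. Stack: []
LOAD_FAST_LOAD_FAST a,a → push 23,23. Stack: [23, 23]
BINARY_OP % → 23 % 23 = 0. Stack: [0]
LOAD_FAST y → push 154. Stack: [0, 154]
BINARY_OP - → 0 - 154 = -154. Stack: [-154]
STORE_FAST y → y=-154. Stack: []
LOAD_FAST k → push 12. Stack: [12]
LOAD_CONST → push 9. Stack: [12, 9]
BINARY_OP + → 12 + 9 = 21. Stack: [21]
STORE_FAST m → m=21. Stack: []
LOAD_FAST m → push 21. Stack: [21]
RETURN_VALUE → return 21.

21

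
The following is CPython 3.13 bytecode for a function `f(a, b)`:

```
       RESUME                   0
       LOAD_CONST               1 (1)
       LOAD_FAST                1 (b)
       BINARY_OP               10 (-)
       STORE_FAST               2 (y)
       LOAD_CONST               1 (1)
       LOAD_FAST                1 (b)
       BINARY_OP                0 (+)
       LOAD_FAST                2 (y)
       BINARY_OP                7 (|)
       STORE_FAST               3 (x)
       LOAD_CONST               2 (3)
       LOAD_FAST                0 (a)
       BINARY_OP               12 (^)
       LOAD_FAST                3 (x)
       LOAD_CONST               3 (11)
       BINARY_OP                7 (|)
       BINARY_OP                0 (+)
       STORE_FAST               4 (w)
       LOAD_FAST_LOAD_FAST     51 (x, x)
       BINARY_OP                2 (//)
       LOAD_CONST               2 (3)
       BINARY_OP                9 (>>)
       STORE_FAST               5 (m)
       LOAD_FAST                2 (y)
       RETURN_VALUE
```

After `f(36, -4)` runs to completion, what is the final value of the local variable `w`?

38

LOAD_CONST → push 1. Stack: [1]
LOAD_FAST b → push -4. Stack: [1, -4]
BINARY_OP - → 1 - -4 = 5. Stack: [5]
STORE_FAST y → y=5. Stack: []
LOAD_CONST → push 1. Stack: [1]
LOAD_FAST b → push -4. Stack: [1, -4]
BINARY_OP + → 1 + -4 = -3. Stack: [-3]
LOAD_FAST y → push 5. Stack: [-3, 5]
BINARY_OP | → -3 | 5 = -3. Stack: [-3]
STORE_FAST x → x=-3. Stack: []
LOAD_CONST → push 3. Stack: [3]
LOAD_FAST a → push 36. Stack: [3, 36]
BINARY_OP ^ → 3 ^ 36 = 39. Stack: [39]
LOAD_FAST x → push -3. Stack: [39, -3]
LOAD_CONST → push 11. Stack: [39, -3, 11]
BINARY_OP | → -3 | 11 = -1. Stack: [39, -1]
BINARY_OP + → 39 + -1 = 38. Stack: [38]
STORE_FAST w → w=38. Stack: []
LOAD_FAST_LOAD_FAST x,x → push -3,-3. Stack: [-3, -3]
BINARY_OP // → -3 // -3 = 1. Stack: [1]
LOAD_CONST → push 3. Stack: [1, 3]
BINARY_OP >> → 1 >> 3 = 0. Stack: [0]
STORE_FAST m → m=0. Stack: []
LOAD_FAST y → push 5. Stack: [5]
RETURN_VALUE → return 5.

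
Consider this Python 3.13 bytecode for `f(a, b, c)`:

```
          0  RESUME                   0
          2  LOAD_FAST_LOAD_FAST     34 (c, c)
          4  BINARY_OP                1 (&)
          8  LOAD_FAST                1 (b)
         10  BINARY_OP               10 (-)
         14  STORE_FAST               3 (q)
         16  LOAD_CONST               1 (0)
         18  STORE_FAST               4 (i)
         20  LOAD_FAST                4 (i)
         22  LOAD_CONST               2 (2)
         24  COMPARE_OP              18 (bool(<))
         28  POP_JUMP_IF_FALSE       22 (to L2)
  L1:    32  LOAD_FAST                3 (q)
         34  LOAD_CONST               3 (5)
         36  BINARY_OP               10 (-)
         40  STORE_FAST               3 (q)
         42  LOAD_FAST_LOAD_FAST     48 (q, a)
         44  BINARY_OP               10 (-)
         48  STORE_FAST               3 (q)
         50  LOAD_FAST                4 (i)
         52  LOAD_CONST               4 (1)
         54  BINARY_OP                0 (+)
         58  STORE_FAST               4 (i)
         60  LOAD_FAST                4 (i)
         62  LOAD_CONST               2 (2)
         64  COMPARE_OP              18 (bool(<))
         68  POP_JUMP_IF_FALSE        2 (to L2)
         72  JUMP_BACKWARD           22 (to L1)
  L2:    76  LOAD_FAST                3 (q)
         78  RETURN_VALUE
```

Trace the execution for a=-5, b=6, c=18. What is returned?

12

LOAD_FAST_LOAD_FAST c,c → push 18,18. Stack: [18, 18]
BINARY_OP & → 18 & 18 = 18. Stack: [18]
LOAD_FAST b → push 6. Stack: [18, 6]
BINARY_OP - → 18 - 6 = 12. Stack: [12]
STORE_FAST q → q=12. Stack: []
LOAD_CONST → push 0. Stack: [0]
STORE_FAST i → i=0. Stack: []
LOAD_FAST i → push 0. Stack: [0]
LOAD_CONST → push 2. Stack: [0, 2]
COMPARE_OP bool(<) → 0 vs 2 = True. Stack: [True]
POP_JUMP_IF_FALSE → pop True; no jump. Stack: []
LOAD_FAST q → push 12. Stack: [12]
LOAD_CONST → push 5. Stack: [12, 5]
BINARY_OP - → 12 - 5 = 7. Stack: [7]
STORE_FAST q → q=7. Stack: []
LOAD_FAST_LOAD_FAST q,a → push 7,-5. Stack: [7, -5]
BINARY_OP - → 7 - -5 = 12. Stack: [12]
STORE_FAST q → q=12. Stack: []
LOAD_FAST i → push 0. Stack: [0]
LOAD_CONST → push 1. Stack: [0, 1]
BINARY_OP + → 0 + 1 = 1. Stack: [1]
STORE_FAST i → i=1. Stack: []
LOAD_FAST i → push 1. Stack: [1]
LOAD_CONST → push 2. Stack: [1, 2]
COMPARE_OP bool(<) → 1 vs 2 = True. Stack: [True]
POP_JUMP_IF_FALSE → pop True; no jump. Stack: []
LOAD_FAST q → push 12. Stack: [12]
LOAD_CONST → push 5. Stack: [12, 5]
BINARY_OP - → 12 - 5 = 7. Stack: [7]
STORE_FAST q → q=7. Stack: []
LOAD_FAST_LOAD_FAST q,a → push 7,-5. Stack: [7, -5]
BINARY_OP - → 7 - -5 = 12. Stack: [12]
STORE_FAST q → q=12. Stack: []
LOAD_FAST i → push 1. Stack: [1]
LOAD_CONST → push 1. Stack: [1, 1]
BINARY_OP + → 1 + 1 = 2. Stack: [2]
STORE_FAST i → i=2. Stack: []
LOAD_FAST i → push 2. Stack: [2]
LOAD_CONST → push 2. Stack: [2, 2]
COMPARE_OP bool(<) → 2 vs 2 = False. Stack: [False]
POP_JUMP_IF_FALSE → pop False; jump. Stack: []
LOAD_FAST q → push 12. Stack: [12]
RETURN_VALUE → return 12.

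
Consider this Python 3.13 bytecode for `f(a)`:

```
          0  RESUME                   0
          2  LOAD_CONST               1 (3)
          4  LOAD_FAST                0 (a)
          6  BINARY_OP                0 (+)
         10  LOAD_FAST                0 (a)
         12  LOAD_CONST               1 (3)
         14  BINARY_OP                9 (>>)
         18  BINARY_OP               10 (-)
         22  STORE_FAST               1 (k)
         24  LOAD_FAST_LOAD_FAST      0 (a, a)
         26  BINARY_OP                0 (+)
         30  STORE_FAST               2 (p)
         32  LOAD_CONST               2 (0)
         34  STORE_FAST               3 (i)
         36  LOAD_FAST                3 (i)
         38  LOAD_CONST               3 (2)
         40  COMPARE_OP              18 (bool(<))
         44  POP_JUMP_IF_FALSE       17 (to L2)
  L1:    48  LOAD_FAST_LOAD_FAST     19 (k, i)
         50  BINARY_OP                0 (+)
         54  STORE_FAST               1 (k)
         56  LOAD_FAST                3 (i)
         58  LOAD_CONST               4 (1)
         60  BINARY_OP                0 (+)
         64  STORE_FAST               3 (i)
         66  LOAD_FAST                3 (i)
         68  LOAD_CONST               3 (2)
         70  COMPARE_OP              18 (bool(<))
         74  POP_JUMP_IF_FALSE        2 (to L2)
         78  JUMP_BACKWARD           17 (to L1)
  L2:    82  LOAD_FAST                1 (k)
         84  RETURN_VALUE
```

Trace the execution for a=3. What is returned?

LOAD_CONST → push 3. Stack: [3]
LOAD_FAST a → push 3. Stack: [3, 3]
BINARY_OP + → 3 + 3 = 6. Stack: [6]
LOAD_FAST a → push 3. Stack: [6, 3]
LOAD_CONST → push 3. Stack: [6, 3, 3]
BINARY_OP >> → 3 >> 3 = 0. Stack: [6, 0]
BINARY_OP - → 6 - 0 = 6. Stack: [6]
STORE_FAST k → k=6. Stack: []
LOAD_FAST_LOAD_FAST a,a → push 3,3. Stack: [3, 3]
BINARY_OP + → 3 + 3 = 6. Stack: [6]
STORE_FAST p → p=6. Stack: []
LOAD_CONST → push 0. Stack: [0]
STORE_FAST i → i=0. Stack: []
LOAD_FAST i → push 0. Stack: [0]
LOAD_CONST → push 2. Stack: [0, 2]
COMPARE_OP bool(<) → 0 vs 2 = True. Stack: [True]
POP_JUMP_IF_FALSE → pop True; no jump. Stack: []
LOAD_FAST_LOAD_FAST k,i → push 6,0. Stack: [6, 0]
BINARY_OP + → 6 + 0 = 6. Stack: [6]
STORE_FAST k → k=6. Stack: []
LOAD_FAST i → push 0. Stack: [0]
LOAD_CONST → push 1. Stack: [0, 1]
BINARY_OP + → 0 + 1 = 1. Stack: [1]
STORE_FAST i → i=1. Stack: []
LOAD_FAST i → push 1. Stack: [1]
LOAD_CONST → push 2. Stack: [1, 2]
COMPARE_OP bool(<) → 1 vs 2 = True. Stack: [True]
POP_JUMP_IF_FALSE → pop True; no jump. Stack: []
LOAD_FAST_LOAD_FAST k,i → push 6,1. Stack: [6, 1]
BINARY_OP + → 6 + 1 = 7. Stack: [7]
STORE_FAST k → k=7. Stack: []
LOAD_FAST i → push 1. Stack: [1]
LOAD_CONST → push 1. Stack: [1, 1]
BINARY_OP + → 1 + 1 = 2. Stack: [2]
STORE_FAST i → i=2. Stack: []
LOAD_FAST i → push 2. Stack: [2]
LOAD_CONST → push 2. Stack: [2, 2]
COMPARE_OP bool(<) → 2 vs 2 = False. Stack: [False]
POP_JUMP_IF_FALSE → pop False; jump. Stack: []
LOAD_FAST k → push 7. Stack: [7]
RETURN_VALUE → return 7.

7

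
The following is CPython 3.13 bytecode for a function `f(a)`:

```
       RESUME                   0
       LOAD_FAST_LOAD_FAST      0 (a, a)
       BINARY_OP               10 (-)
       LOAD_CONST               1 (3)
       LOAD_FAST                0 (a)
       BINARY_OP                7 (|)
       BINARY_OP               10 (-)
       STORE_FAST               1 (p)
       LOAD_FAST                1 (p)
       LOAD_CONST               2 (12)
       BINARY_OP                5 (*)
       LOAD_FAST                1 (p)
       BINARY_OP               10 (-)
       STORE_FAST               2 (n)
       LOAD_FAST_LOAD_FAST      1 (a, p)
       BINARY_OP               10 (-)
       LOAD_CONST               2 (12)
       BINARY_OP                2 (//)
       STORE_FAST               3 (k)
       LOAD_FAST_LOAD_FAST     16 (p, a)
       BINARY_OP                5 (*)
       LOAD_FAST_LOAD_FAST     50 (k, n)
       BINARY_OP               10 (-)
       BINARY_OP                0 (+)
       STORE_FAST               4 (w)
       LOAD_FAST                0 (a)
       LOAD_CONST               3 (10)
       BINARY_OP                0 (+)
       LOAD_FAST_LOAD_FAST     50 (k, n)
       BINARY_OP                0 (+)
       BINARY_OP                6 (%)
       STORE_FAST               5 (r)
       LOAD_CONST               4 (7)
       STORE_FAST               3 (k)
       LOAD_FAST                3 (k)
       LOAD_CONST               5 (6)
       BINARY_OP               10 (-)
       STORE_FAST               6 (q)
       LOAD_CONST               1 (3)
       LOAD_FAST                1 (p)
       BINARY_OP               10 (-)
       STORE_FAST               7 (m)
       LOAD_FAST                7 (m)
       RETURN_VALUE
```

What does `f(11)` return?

14

LOAD_FAST_LOAD_FAST a,a → push 11,11. Stack: [11, 11]
BINARY_OP - → 11 - 11 = 0. Stack: [0]
LOAD_CONST → push 3. Stack: [0, 3]
LOAD_FAST a → push 11. Stack: [0, 3, 11]
BINARY_OP | → 3 | 11 = 11. Stack: [0, 11]
BINARY_OP - → 0 - 11 = -11. Stack: [-11]
STORE_FAST p → p=-11. Stack: []
LOAD_FAST p → push -11. Stack: [-11]
LOAD_CONST → push 12. Stack: [-11, 12]
BINARY_OP * → -11 * 12 = -132. Stack: [-132]
LOAD_FAST p → push -11. Stack: [-132, -11]
BINARY_OP - → -132 - -11 = -121. Stack: [-121]
STORE_FAST n → n=-121. Stack: []
LOAD_FAST_LOAD_FAST a,p → push 11,-11. Stack: [11, -11]
BINARY_OP - → 11 - -11 = 22. Stack: [22]
LOAD_CONST → push 12. Stack: [22, 12]
BINARY_OP // → 22 // 12 = 1. Stack: [1]
STORE_FAST k → k=1. Stack: []
LOAD_FAST_LOAD_FAST p,a → push -11,11. Stack: [-11, 11]
BINARY_OP * → -11 * 11 = -121. Stack: [-121]
LOAD_FAST_LOAD_FAST k,n → push 1,-121. Stack: [-121, 1, -121]
BINARY_OP - → 1 - -121 = 122. Stack: [-121, 122]
BINARY_OP + → -121 + 122 = 1. Stack: [1]
STORE_FAST w → w=1. Stack: []
LOAD_FAST a → push 11. Stack: [11]
LOAD_CONST → push 10. Stack: [11, 10]
BINARY_OP + → 11 + 10 = 21. Stack: [21]
LOAD_FAST_LOAD_FAST k,n → push 1,-121. Stack: [21, 1, -121]
BINARY_OP + → 1 + -121 = -120. Stack: [21, -120]
BINARY_OP % → 21 % -120 = -99. Stack: [-99]
STORE_FAST r → r=-99. Stack: []
LOAD_CONST → push 7. Stack: [7]
STORE_FAST k → k=7. Stack: []
LOAD_FAST k → push 7. Stack: [7]
LOAD_CONST → push 6. Stack: [7, 6]
BINARY_OP - → 7 - 6 = 1. Stack: [1]
STORE_FAST q → q=1. Stack: []
LOAD_CONST → push 3. Stack: [3]
LOAD_FAST p → push -11. Stack: [3, -11]
BINARY_OP - → 3 - -11 = 14. Stack: [14]
STORE_FAST m → m=14. Stack: []
LOAD_FAST m → push 14. Stack: [14]
RETURN_VALUE → return 14.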